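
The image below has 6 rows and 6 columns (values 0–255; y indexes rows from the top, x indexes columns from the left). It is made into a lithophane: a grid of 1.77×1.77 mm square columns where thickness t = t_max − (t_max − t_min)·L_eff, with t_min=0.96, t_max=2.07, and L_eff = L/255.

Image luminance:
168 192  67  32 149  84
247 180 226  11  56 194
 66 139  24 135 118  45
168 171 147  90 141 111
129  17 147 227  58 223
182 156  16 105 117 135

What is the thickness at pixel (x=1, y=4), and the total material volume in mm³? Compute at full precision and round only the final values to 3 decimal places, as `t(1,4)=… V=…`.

span = t_max - t_min = 2.07 - 0.96 = 1.110
L(1,4) = 17, L_eff = 17/255 = 0.066667
t(1,4) = 2.07 - 1.110·0.066667 = 1.996
Σt over all 6·6 pixels = 467919/8500 ≈ 55.0492941
V = pitch²·Σt = 1.77²·467919/8500 = 172.464

t(1,4)=1.996 V=172.464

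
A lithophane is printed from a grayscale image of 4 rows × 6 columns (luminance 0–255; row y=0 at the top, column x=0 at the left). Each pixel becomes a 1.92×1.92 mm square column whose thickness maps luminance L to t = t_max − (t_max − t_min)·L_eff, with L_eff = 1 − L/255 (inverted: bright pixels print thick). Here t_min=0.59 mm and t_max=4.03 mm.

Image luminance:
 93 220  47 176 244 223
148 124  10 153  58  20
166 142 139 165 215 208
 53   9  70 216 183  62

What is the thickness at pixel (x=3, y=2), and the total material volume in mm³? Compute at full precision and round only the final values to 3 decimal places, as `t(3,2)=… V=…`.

span = t_max - t_min = 4.03 - 0.59 = 3.440
L(3,2) = 165, L_eff = 1 - 165/255 = 0.352941 (inverted)
t(3,2) = 4.03 - 3.440·0.352941 = 2.816
Σt over all 4·6 pixels = 120218/2125 ≈ 56.5731765
V = pitch²·Σt = 1.92²·120218/2125 = 208.551

t(3,2)=2.816 V=208.551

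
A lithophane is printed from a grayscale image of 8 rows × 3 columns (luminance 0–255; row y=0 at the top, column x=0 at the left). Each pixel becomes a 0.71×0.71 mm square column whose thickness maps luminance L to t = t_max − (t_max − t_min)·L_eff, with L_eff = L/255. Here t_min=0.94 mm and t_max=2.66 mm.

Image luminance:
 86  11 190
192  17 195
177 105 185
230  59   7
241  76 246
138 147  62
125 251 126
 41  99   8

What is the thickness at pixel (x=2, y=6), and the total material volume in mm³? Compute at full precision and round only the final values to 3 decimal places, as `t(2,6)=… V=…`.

span = t_max - t_min = 2.66 - 0.94 = 1.720
L(2,6) = 126, L_eff = 126/255 = 0.494118
t(2,6) = 2.66 - 1.720·0.494118 = 1.810
Σt over all 8·3 pixels = 277378/6375 ≈ 43.5102745
V = pitch²·Σt = 0.71²·277378/6375 = 21.934

t(2,6)=1.810 V=21.934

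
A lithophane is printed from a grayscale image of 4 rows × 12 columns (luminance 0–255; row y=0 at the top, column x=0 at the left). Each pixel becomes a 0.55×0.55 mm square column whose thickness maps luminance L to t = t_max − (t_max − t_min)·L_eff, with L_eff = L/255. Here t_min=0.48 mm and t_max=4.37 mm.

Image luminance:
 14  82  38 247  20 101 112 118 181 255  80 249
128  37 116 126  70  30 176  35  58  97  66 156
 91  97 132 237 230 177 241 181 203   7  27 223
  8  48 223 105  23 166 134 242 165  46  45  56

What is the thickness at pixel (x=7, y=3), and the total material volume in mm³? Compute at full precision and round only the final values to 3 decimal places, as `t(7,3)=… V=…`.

t(7,3)=0.678 V=37.154

span = t_max - t_min = 4.37 - 0.48 = 3.890
L(7,3) = 242, L_eff = 242/255 = 0.949020
t(7,3) = 4.37 - 3.890·0.949020 = 0.678
Σt over all 4·12 pixels = 3131969/25500 ≈ 122.8223137
V = pitch²·Σt = 0.55²·3131969/25500 = 37.154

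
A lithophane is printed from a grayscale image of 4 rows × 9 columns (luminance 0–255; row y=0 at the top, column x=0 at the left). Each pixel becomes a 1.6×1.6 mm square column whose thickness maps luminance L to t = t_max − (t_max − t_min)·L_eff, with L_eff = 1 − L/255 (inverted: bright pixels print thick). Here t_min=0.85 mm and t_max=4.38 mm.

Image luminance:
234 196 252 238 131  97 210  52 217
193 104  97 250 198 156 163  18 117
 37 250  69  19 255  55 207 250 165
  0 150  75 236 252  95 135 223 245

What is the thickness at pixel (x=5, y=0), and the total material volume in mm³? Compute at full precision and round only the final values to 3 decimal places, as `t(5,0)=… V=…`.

span = t_max - t_min = 4.38 - 0.85 = 3.530
L(5,0) = 97, L_eff = 1 - 97/255 = 0.619608 (inverted)
t(5,0) = 4.38 - 3.530·0.619608 = 2.193
Σt over all 4·9 pixels = 2771573/25500 ≈ 108.6891373
V = pitch²·Σt = 1.6²·2771573/25500 = 278.244

t(5,0)=2.193 V=278.244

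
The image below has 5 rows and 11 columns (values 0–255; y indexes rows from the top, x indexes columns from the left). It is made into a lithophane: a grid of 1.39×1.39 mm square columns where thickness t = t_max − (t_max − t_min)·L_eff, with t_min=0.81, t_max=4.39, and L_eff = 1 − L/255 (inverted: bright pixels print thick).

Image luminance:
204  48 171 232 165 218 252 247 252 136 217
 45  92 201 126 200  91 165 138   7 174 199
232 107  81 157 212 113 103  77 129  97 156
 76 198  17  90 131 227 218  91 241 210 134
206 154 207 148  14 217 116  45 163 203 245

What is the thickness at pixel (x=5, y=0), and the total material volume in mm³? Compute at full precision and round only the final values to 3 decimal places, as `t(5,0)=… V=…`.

span = t_max - t_min = 4.39 - 0.81 = 3.580
L(5,0) = 218, L_eff = 1 - 218/255 = 0.145098 (inverted)
t(5,0) = 4.39 - 3.580·0.145098 = 3.871
Σt over all 5·11 pixels = 828287/5100 ≈ 162.4092157
V = pitch²·Σt = 1.39²·828287/5100 = 313.791

t(5,0)=3.871 V=313.791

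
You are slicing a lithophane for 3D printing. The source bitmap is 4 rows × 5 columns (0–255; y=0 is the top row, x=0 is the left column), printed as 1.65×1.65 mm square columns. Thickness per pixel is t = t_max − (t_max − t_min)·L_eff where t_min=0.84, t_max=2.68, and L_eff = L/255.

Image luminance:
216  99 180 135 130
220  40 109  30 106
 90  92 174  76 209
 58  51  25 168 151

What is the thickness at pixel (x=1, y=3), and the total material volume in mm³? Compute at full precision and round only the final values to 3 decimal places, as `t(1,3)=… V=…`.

span = t_max - t_min = 2.68 - 0.84 = 1.840
L(1,3) = 51, L_eff = 51/255 = 0.200000
t(1,3) = 2.68 - 1.840·0.200000 = 2.312
Σt over all 4·5 pixels = 233186/6375 ≈ 36.5781961
V = pitch²·Σt = 1.65²·233186/6375 = 99.584

t(1,3)=2.312 V=99.584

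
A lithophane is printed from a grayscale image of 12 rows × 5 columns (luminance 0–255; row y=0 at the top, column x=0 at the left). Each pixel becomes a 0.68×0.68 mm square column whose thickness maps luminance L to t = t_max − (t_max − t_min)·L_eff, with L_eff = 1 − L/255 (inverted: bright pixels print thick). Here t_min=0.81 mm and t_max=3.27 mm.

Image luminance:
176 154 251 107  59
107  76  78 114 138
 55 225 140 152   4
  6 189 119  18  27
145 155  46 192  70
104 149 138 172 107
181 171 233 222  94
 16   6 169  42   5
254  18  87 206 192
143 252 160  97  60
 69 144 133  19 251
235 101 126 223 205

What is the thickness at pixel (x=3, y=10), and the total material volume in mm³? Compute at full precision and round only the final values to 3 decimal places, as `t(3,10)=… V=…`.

t(3,10)=0.993 V=56.317

span = t_max - t_min = 3.27 - 0.81 = 2.460
L(3,10) = 19, L_eff = 1 - 19/255 = 0.925490 (inverted)
t(3,10) = 3.27 - 2.460·0.925490 = 0.993
Σt over all 12·5 pixels = 517617/4250 ≈ 121.7922353
V = pitch²·Σt = 0.68²·517617/4250 = 56.317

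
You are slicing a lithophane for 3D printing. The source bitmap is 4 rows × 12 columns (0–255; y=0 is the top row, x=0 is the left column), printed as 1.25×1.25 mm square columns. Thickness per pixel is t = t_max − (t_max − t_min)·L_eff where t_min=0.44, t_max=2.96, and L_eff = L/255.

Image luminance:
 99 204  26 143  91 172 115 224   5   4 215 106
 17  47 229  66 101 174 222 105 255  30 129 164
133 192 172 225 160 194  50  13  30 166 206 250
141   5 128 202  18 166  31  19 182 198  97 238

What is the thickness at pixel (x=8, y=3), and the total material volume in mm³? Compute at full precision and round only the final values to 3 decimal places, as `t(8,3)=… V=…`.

t(8,3)=1.161 V=126.898

span = t_max - t_min = 2.96 - 0.44 = 2.520
L(8,3) = 182, L_eff = 182/255 = 0.713725
t(8,3) = 2.96 - 2.520·0.713725 = 1.161
Σt over all 4·12 pixels = 172581/2125 ≈ 81.2145882
V = pitch²·Σt = 1.25²·172581/2125 = 126.898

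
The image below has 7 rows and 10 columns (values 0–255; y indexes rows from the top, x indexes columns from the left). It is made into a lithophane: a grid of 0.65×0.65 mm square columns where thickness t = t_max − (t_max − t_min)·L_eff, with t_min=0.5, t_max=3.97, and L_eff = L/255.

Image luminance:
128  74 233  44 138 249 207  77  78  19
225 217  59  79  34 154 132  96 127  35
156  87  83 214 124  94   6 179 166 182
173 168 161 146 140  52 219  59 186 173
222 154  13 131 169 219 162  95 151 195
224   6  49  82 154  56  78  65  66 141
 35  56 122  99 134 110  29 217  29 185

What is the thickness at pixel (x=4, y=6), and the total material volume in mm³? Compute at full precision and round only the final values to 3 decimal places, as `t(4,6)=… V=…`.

span = t_max - t_min = 3.97 - 0.5 = 3.470
L(4,6) = 134, L_eff = 134/255 = 0.525490
t(4,6) = 3.97 - 3.470·0.525490 = 2.147
Σt over all 7·10 pixels = 4094963/25500 ≈ 160.5867843
V = pitch²·Σt = 0.65²·4094963/25500 = 67.848

t(4,6)=2.147 V=67.848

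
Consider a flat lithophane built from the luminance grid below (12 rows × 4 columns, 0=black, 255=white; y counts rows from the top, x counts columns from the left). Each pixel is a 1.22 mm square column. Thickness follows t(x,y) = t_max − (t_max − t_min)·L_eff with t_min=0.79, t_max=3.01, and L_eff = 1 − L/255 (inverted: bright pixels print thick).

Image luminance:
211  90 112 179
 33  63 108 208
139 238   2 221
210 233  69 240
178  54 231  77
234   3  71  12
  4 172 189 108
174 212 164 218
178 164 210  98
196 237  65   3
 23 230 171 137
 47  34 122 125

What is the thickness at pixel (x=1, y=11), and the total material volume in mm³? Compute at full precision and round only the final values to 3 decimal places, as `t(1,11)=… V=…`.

t(1,11)=1.086 V=140.627

span = t_max - t_min = 3.01 - 0.79 = 2.220
L(1,11) = 34, L_eff = 1 - 34/255 = 0.866667 (inverted)
t(1,11) = 3.01 - 2.220·0.866667 = 1.086
Σt over all 12·4 pixels = 401549/4250 ≈ 94.4821176
V = pitch²·Σt = 1.22²·401549/4250 = 140.627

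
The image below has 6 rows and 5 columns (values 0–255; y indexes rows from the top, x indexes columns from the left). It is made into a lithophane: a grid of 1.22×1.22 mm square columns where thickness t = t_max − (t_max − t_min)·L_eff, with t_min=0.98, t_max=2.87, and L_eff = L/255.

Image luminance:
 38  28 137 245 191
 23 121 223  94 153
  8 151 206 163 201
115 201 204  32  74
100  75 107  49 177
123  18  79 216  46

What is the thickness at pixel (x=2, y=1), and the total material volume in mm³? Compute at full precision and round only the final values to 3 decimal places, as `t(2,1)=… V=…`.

t(2,1)=1.217 V=88.459

span = t_max - t_min = 2.87 - 0.98 = 1.890
L(2,1) = 223, L_eff = 223/255 = 0.874510
t(2,1) = 2.87 - 1.890·0.874510 = 1.217
Σt over all 6·5 pixels = 126294/2125 ≈ 59.4324706
V = pitch²·Σt = 1.22²·126294/2125 = 88.459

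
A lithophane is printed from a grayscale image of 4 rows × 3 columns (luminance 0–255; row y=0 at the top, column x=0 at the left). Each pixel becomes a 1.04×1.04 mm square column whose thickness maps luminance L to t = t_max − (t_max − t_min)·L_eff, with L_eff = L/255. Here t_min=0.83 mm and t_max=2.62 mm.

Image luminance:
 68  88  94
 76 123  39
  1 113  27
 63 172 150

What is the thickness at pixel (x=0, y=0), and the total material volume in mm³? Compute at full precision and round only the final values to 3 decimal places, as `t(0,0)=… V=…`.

span = t_max - t_min = 2.62 - 0.83 = 1.790
L(0,0) = 68, L_eff = 68/255 = 0.266667
t(0,0) = 2.62 - 1.790·0.266667 = 2.143
Σt over all 4·3 pixels = 103369/4250 ≈ 24.3221176
V = pitch²·Σt = 1.04²·103369/4250 = 26.307

t(0,0)=2.143 V=26.307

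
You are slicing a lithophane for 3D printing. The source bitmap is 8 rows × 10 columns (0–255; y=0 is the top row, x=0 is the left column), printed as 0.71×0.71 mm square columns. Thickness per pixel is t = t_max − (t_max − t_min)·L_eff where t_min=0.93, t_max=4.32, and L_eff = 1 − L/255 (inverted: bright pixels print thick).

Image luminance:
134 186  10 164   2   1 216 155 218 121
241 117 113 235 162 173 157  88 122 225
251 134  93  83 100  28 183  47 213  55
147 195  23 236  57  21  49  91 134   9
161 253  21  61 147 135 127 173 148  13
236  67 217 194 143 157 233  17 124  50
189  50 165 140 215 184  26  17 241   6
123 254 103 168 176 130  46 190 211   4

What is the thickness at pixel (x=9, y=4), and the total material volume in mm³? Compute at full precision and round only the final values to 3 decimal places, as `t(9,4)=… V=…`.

span = t_max - t_min = 4.32 - 0.93 = 3.390
L(9,4) = 13, L_eff = 1 - 13/255 = 0.949020 (inverted)
t(9,4) = 4.32 - 3.390·0.949020 = 1.103
Σt over all 8·10 pixels = 449188/2125 ≈ 211.3825882
V = pitch²·Σt = 0.71²·449188/2125 = 106.558

t(9,4)=1.103 V=106.558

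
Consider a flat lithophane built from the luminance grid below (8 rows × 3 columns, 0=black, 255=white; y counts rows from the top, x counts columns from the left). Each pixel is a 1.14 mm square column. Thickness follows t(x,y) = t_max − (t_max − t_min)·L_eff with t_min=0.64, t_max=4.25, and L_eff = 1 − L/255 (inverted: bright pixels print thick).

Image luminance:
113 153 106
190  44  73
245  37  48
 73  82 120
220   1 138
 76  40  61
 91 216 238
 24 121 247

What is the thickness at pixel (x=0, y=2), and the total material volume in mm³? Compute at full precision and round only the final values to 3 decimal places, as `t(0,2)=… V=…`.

span = t_max - t_min = 4.25 - 0.64 = 3.610
L(0,2) = 245, L_eff = 1 - 245/255 = 0.039216 (inverted)
t(0,2) = 4.25 - 3.610·0.039216 = 4.108
Σt over all 8·3 pixels = 462319/8500 ≈ 54.3904706
V = pitch²·Σt = 1.14²·462319/8500 = 70.686

t(0,2)=4.108 V=70.686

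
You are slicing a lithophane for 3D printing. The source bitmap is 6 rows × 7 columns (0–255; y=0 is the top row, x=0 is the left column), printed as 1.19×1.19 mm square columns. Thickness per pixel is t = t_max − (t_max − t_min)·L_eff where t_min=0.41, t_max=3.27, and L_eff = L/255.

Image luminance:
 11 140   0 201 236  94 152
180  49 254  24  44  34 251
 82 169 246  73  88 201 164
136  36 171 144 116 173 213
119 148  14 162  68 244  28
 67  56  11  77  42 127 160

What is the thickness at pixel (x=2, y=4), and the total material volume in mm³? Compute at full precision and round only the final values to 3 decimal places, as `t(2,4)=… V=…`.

span = t_max - t_min = 3.27 - 0.41 = 2.860
L(2,4) = 14, L_eff = 14/255 = 0.054902
t(2,4) = 3.27 - 2.860·0.054902 = 3.113
Σt over all 6·7 pixels = 103537/1275 ≈ 81.2054902
V = pitch²·Σt = 1.19²·103537/1275 = 114.995

t(2,4)=3.113 V=114.995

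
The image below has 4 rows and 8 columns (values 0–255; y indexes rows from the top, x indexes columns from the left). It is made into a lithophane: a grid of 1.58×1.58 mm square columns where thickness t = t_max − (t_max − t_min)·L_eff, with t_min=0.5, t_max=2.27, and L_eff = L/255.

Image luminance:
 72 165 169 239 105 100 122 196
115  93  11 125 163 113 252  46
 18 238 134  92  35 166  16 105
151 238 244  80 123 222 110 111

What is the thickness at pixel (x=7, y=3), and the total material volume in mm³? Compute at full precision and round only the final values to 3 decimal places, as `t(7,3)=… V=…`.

span = t_max - t_min = 2.27 - 0.5 = 1.770
L(7,3) = 111, L_eff = 111/255 = 0.435294
t(7,3) = 2.27 - 1.770·0.435294 = 1.500
Σt over all 4·8 pixels = 371469/8500 ≈ 43.7022353
V = pitch²·Σt = 1.58²·371469/8500 = 109.098

t(7,3)=1.500 V=109.098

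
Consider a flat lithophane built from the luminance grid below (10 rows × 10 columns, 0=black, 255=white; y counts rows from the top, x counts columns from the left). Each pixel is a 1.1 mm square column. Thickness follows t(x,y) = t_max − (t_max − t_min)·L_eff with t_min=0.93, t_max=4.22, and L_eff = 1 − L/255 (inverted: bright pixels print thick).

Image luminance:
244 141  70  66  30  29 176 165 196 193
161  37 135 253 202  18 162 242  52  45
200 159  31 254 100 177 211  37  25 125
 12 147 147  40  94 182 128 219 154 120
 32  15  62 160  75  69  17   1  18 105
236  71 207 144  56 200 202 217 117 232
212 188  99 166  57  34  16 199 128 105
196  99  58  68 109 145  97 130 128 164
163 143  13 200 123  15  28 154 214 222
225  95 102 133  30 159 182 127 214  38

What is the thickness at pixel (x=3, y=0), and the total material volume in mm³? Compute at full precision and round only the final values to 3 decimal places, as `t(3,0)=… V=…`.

t(3,0)=1.782 V=306.002

span = t_max - t_min = 4.22 - 0.93 = 3.290
L(3,0) = 66, L_eff = 1 - 66/255 = 0.741176 (inverted)
t(3,0) = 4.22 - 3.290·0.741176 = 1.782
Σt over all 10·10 pixels = 252.894
V = pitch²·Σt = 1.1²·252.894 = 306.002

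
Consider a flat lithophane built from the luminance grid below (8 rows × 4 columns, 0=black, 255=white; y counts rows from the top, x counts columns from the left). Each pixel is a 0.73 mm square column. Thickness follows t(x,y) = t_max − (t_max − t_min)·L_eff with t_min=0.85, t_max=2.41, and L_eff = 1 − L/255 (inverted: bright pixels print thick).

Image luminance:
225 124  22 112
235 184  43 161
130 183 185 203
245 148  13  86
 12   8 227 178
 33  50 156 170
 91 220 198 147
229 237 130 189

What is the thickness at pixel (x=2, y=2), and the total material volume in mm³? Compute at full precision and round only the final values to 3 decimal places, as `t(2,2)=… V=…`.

span = t_max - t_min = 2.41 - 0.85 = 1.560
L(2,2) = 185, L_eff = 1 - 185/255 = 0.274510 (inverted)
t(2,2) = 2.41 - 1.560·0.274510 = 1.982
Σt over all 8·4 pixels = 117262/2125 ≈ 55.1821176
V = pitch²·Σt = 0.73²·117262/2125 = 29.407

t(2,2)=1.982 V=29.407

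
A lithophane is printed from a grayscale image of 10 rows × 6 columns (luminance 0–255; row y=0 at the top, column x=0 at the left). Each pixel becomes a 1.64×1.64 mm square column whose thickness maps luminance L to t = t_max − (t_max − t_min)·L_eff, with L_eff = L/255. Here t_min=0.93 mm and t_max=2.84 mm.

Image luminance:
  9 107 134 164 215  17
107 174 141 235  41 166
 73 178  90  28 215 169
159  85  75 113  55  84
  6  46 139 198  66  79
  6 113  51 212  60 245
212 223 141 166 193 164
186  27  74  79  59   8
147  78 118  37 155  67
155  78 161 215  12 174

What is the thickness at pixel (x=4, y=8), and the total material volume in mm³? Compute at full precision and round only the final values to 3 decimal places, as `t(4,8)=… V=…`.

t(4,8)=1.679 V=317.611

span = t_max - t_min = 2.84 - 0.93 = 1.910
L(4,8) = 155, L_eff = 155/255 = 0.607843
t(4,8) = 2.84 - 1.910·0.607843 = 1.679
Σt over all 10·6 pixels = 250938/2125 ≈ 118.0884706
V = pitch²·Σt = 1.64²·250938/2125 = 317.611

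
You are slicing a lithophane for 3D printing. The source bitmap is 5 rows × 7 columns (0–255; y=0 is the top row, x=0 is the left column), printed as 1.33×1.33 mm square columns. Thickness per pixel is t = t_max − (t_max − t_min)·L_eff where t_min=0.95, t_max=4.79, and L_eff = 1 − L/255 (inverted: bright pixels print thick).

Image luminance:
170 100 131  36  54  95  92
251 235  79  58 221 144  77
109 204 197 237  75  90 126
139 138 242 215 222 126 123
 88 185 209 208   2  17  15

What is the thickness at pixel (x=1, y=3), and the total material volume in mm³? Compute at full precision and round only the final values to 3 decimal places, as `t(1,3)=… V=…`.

span = t_max - t_min = 4.79 - 0.95 = 3.840
L(1,3) = 138, L_eff = 1 - 138/255 = 0.458824 (inverted)
t(1,3) = 4.79 - 3.840·0.458824 = 3.028
Σt over all 5·7 pixels = 177101/1700 ≈ 104.1770588
V = pitch²·Σt = 1.33²·177101/1700 = 184.279

t(1,3)=3.028 V=184.279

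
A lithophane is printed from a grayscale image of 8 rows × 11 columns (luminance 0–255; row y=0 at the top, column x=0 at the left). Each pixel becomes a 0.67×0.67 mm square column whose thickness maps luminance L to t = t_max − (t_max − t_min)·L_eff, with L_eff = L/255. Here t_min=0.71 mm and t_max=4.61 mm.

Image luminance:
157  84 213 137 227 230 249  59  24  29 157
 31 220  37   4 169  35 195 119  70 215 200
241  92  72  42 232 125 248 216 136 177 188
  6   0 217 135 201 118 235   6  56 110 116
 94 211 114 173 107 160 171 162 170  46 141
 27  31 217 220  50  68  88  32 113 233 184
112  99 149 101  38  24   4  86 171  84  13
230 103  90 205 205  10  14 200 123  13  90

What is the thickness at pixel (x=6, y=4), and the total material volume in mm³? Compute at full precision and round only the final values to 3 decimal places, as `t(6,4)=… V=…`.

span = t_max - t_min = 4.61 - 0.71 = 3.900
L(6,4) = 171, L_eff = 171/255 = 0.670588
t(6,4) = 4.61 - 3.900·0.670588 = 1.995
Σt over all 8·11 pixels = 4087/17 ≈ 240.4117647
V = pitch²·Σt = 0.67²·4087/17 = 107.921

t(6,4)=1.995 V=107.921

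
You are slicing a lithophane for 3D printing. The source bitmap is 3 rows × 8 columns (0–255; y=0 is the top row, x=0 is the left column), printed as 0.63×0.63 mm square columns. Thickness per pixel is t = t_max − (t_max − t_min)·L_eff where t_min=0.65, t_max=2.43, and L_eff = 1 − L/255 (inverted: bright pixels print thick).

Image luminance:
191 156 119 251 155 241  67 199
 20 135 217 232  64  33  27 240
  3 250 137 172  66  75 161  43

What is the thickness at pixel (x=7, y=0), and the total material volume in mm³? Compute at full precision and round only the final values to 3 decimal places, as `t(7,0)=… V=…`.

t(7,0)=2.039 V=15.207

span = t_max - t_min = 2.43 - 0.65 = 1.780
L(7,0) = 199, L_eff = 1 - 199/255 = 0.219608 (inverted)
t(7,0) = 2.43 - 1.780·0.219608 = 2.039
Σt over all 3·8 pixels = 244253/6375 ≈ 38.3141961
V = pitch²·Σt = 0.63²·244253/6375 = 15.207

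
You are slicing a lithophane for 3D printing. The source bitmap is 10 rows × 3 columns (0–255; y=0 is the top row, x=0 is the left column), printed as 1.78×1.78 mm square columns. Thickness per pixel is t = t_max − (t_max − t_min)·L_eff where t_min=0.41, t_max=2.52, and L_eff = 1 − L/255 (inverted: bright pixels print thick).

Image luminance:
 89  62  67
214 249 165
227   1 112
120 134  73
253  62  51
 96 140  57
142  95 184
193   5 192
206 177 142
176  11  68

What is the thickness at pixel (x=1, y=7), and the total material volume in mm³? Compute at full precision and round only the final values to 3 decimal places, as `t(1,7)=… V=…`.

t(1,7)=0.451 V=137.626

span = t_max - t_min = 2.52 - 0.41 = 2.110
L(1,7) = 5, L_eff = 1 - 5/255 = 0.980392 (inverted)
t(1,7) = 2.52 - 2.110·0.980392 = 0.451
Σt over all 10·3 pixels = 1107643/25500 ≈ 43.4369804
V = pitch²·Σt = 1.78²·1107643/25500 = 137.626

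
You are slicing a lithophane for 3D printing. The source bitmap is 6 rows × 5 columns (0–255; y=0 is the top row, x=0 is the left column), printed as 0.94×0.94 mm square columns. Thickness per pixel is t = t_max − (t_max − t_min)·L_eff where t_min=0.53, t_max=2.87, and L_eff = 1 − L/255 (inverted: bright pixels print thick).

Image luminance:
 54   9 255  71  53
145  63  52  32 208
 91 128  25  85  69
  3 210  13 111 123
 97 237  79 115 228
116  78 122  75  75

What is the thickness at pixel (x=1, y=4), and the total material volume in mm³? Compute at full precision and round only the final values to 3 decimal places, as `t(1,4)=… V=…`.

span = t_max - t_min = 2.87 - 0.53 = 2.340
L(1,4) = 237, L_eff = 1 - 237/255 = 0.070588 (inverted)
t(1,4) = 2.87 - 2.340·0.070588 = 2.705
Σt over all 6·5 pixels = 185433/4250 ≈ 43.6312941
V = pitch²·Σt = 0.94²·185433/4250 = 38.553

t(1,4)=2.705 V=38.553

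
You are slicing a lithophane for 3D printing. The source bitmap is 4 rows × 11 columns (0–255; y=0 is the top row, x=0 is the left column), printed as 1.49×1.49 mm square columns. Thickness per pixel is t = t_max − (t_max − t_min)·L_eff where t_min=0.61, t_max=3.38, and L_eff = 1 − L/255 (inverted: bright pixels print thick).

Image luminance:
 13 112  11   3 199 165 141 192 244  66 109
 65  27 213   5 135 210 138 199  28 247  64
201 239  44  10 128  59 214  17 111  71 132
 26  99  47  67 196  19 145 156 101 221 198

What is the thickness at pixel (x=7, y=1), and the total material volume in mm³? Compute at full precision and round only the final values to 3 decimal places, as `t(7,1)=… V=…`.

span = t_max - t_min = 3.38 - 0.61 = 2.770
L(7,1) = 199, L_eff = 1 - 199/255 = 0.219608 (inverted)
t(7,1) = 3.38 - 2.770·0.219608 = 2.772
Σt over all 4·11 pixels = 2093519/25500 ≈ 82.0987843
V = pitch²·Σt = 1.49²·2093519/25500 = 182.268

t(7,1)=2.772 V=182.268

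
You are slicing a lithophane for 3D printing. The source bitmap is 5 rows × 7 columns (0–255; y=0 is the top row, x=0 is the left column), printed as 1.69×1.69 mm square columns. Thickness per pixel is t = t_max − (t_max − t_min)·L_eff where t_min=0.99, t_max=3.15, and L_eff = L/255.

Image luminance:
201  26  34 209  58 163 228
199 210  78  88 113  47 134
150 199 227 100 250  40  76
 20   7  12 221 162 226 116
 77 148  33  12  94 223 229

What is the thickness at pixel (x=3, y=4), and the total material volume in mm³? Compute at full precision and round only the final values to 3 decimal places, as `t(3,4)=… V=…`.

t(3,4)=3.048 V=208.195

span = t_max - t_min = 3.15 - 0.99 = 2.160
L(3,4) = 12, L_eff = 12/255 = 0.047059
t(3,4) = 3.15 - 2.160·0.047059 = 3.048
Σt over all 5·7 pixels = 123921/1700 ≈ 72.8947059
V = pitch²·Σt = 1.69²·123921/1700 = 208.195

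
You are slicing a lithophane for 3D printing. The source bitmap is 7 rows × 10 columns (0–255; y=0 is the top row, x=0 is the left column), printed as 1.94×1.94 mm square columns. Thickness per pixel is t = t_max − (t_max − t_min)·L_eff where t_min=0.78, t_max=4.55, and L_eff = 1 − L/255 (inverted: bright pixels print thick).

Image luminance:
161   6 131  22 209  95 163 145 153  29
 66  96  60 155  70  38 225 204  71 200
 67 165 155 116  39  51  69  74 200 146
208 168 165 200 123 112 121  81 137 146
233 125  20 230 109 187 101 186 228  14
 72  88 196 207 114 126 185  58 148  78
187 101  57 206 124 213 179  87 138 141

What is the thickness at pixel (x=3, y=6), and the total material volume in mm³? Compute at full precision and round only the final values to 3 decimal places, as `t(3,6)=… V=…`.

t(3,6)=3.826 V=705.160

span = t_max - t_min = 4.55 - 0.78 = 3.770
L(3,6) = 206, L_eff = 1 - 206/255 = 0.192157 (inverted)
t(3,6) = 4.55 - 3.770·0.192157 = 3.826
Σt over all 7·10 pixels = 238888/1275 ≈ 187.3631373
V = pitch²·Σt = 1.94²·238888/1275 = 705.160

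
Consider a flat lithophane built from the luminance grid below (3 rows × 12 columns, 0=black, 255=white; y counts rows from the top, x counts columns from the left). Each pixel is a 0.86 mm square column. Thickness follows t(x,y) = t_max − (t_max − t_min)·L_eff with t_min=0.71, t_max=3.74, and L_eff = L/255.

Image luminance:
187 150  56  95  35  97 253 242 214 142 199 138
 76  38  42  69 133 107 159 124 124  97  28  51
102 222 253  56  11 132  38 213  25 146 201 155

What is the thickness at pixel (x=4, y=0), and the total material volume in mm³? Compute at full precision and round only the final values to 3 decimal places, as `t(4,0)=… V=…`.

span = t_max - t_min = 3.74 - 0.71 = 3.030
L(4,0) = 35, L_eff = 35/255 = 0.137255
t(4,0) = 3.74 - 3.030·0.137255 = 3.324
Σt over all 3·12 pixels = 69903/850 ≈ 82.2388235
V = pitch²·Σt = 0.86²·69903/850 = 60.824

t(4,0)=3.324 V=60.824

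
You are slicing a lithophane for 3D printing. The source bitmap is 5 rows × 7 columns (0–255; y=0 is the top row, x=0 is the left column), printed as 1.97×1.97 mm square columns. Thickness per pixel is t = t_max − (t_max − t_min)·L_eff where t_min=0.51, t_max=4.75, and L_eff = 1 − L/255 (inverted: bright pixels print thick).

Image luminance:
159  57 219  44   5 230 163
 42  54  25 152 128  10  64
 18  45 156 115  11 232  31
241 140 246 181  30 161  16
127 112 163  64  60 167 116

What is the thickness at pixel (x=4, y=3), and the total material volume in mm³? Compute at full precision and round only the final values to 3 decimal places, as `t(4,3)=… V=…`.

t(4,3)=1.009 V=313.454

span = t_max - t_min = 4.75 - 0.51 = 4.240
L(4,3) = 30, L_eff = 1 - 30/255 = 0.882353 (inverted)
t(4,3) = 4.75 - 4.240·0.882353 = 1.009
Σt over all 5·7 pixels = 2059591/25500 ≈ 80.7682745
V = pitch²·Σt = 1.97²·2059591/25500 = 313.454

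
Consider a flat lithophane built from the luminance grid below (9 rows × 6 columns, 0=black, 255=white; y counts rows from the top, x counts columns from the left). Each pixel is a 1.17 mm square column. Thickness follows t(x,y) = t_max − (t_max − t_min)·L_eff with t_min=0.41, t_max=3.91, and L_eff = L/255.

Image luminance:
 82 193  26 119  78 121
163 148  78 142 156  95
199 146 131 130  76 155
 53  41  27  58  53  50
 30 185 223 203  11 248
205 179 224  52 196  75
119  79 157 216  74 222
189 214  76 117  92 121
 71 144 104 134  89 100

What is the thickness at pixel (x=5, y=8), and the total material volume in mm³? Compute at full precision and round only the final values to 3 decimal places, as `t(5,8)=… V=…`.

t(5,8)=2.537 V=163.727

span = t_max - t_min = 3.91 - 0.41 = 3.500
L(5,8) = 100, L_eff = 100/255 = 0.392157
t(5,8) = 3.91 - 3.500·0.392157 = 2.537
Σt over all 9·6 pixels = 50832/425 ≈ 119.6047059
V = pitch²·Σt = 1.17²·50832/425 = 163.727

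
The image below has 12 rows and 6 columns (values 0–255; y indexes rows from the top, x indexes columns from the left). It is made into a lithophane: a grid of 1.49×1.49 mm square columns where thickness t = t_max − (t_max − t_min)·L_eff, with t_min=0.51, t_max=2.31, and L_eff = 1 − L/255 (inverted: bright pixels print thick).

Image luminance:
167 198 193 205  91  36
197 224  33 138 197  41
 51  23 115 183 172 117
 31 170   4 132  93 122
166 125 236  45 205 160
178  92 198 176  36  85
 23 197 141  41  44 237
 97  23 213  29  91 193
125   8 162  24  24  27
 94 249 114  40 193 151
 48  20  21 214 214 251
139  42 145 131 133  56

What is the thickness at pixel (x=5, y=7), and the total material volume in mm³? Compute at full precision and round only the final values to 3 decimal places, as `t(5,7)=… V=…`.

t(5,7)=1.872 V=216.123

span = t_max - t_min = 2.31 - 0.51 = 1.800
L(5,7) = 193, L_eff = 1 - 193/255 = 0.243137 (inverted)
t(5,7) = 2.31 - 1.800·0.243137 = 1.872
Σt over all 12·6 pixels = 41373/425 ≈ 97.3482353
V = pitch²·Σt = 1.49²·41373/425 = 216.123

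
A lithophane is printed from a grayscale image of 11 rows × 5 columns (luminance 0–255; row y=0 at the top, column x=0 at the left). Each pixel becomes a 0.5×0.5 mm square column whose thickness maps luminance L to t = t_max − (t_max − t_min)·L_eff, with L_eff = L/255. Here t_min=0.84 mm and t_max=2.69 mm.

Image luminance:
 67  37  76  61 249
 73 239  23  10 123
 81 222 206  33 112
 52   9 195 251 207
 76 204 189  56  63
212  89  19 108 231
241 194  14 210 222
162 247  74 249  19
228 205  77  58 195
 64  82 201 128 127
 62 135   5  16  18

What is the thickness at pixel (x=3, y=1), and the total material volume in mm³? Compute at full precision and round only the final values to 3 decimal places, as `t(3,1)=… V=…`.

span = t_max - t_min = 2.69 - 0.84 = 1.850
L(3,1) = 10, L_eff = 10/255 = 0.039216
t(3,1) = 2.69 - 1.850·0.039216 = 2.617
Σt over all 11·5 pixels = 502723/5100 ≈ 98.5731373
V = pitch²·Σt = 0.5²·502723/5100 = 24.643

t(3,1)=2.617 V=24.643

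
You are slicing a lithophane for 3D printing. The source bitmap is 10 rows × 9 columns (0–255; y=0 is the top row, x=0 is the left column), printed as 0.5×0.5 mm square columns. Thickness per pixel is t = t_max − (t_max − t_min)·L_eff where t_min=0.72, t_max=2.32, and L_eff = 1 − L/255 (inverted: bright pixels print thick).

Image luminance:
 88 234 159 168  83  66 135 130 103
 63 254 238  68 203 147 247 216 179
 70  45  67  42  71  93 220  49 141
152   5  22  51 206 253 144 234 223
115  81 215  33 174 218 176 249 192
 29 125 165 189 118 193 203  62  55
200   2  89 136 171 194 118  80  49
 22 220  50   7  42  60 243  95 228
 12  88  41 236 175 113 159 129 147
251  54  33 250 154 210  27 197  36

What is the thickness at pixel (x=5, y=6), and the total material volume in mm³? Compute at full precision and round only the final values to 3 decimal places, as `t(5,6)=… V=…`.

t(5,6)=1.937 V=34.677

span = t_max - t_min = 2.32 - 0.72 = 1.600
L(5,6) = 194, L_eff = 1 - 194/255 = 0.239216 (inverted)
t(5,6) = 2.32 - 1.600·0.239216 = 1.937
Σt over all 10·9 pixels = 176852/1275 ≈ 138.7074510
V = pitch²·Σt = 0.5²·176852/1275 = 34.677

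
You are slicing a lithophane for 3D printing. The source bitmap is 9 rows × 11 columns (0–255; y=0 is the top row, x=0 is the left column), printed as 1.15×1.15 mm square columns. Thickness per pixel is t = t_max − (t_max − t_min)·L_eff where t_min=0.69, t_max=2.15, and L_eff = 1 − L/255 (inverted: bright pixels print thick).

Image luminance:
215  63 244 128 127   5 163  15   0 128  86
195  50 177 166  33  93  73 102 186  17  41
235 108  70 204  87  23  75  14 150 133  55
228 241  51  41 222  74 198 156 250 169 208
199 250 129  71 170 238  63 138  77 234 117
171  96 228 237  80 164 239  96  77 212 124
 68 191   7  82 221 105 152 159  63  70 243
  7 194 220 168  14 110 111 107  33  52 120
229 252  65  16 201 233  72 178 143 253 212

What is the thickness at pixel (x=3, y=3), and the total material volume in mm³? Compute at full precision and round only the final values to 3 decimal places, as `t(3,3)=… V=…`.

t(3,3)=0.925 V=189.230

span = t_max - t_min = 2.15 - 0.69 = 1.460
L(3,3) = 41, L_eff = 1 - 41/255 = 0.839216 (inverted)
t(3,3) = 2.15 - 1.460·0.839216 = 0.925
Σt over all 9·11 pixels = 729733/5100 ≈ 143.0849020
V = pitch²·Σt = 1.15²·729733/5100 = 189.230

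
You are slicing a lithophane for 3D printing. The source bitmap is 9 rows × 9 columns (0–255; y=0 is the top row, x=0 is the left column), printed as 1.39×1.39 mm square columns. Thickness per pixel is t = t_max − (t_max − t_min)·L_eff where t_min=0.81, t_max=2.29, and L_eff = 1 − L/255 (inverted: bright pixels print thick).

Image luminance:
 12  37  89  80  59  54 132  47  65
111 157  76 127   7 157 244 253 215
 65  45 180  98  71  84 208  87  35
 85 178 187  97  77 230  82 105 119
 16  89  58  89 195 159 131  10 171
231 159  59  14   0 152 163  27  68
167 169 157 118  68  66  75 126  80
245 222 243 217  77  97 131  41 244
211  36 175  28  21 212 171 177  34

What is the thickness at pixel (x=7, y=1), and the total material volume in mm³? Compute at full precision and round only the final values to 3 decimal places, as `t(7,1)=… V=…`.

span = t_max - t_min = 2.29 - 0.81 = 1.480
L(7,1) = 253, L_eff = 1 - 253/255 = 0.007843 (inverted)
t(7,1) = 2.29 - 1.480·0.007843 = 2.278
Σt over all 9·9 pixels = 1019149/8500 ≈ 119.8998824
V = pitch²·Σt = 1.39²·1019149/8500 = 231.659

t(7,1)=2.278 V=231.659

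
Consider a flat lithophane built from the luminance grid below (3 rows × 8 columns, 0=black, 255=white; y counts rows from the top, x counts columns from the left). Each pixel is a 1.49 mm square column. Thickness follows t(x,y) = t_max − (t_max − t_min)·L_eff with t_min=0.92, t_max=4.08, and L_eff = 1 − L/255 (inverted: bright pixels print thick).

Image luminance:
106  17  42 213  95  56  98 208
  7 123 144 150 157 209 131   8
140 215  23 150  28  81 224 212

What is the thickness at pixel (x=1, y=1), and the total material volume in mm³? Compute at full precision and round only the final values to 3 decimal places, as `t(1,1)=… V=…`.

t(1,1)=2.444 V=127.071

span = t_max - t_min = 4.08 - 0.92 = 3.160
L(1,1) = 123, L_eff = 1 - 123/255 = 0.517647 (inverted)
t(1,1) = 4.08 - 3.160·0.517647 = 2.444
Σt over all 3·8 pixels = 364883/6375 ≈ 57.2365490
V = pitch²·Σt = 1.49²·364883/6375 = 127.071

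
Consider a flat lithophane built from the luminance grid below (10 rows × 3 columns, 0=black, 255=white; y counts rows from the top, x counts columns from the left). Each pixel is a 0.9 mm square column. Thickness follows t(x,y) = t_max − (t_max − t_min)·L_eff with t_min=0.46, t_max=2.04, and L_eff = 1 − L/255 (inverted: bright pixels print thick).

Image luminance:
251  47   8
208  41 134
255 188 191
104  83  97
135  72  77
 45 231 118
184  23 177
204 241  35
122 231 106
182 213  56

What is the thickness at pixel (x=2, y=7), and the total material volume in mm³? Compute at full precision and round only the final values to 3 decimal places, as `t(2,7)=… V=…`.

span = t_max - t_min = 2.04 - 0.46 = 1.580
L(2,7) = 35, L_eff = 1 - 35/255 = 0.862745 (inverted)
t(2,7) = 2.04 - 1.580·0.862745 = 0.677
Σt over all 10·3 pixels = 165537/4250 ≈ 38.9498824
V = pitch²·Σt = 0.9²·165537/4250 = 31.549

t(2,7)=0.677 V=31.549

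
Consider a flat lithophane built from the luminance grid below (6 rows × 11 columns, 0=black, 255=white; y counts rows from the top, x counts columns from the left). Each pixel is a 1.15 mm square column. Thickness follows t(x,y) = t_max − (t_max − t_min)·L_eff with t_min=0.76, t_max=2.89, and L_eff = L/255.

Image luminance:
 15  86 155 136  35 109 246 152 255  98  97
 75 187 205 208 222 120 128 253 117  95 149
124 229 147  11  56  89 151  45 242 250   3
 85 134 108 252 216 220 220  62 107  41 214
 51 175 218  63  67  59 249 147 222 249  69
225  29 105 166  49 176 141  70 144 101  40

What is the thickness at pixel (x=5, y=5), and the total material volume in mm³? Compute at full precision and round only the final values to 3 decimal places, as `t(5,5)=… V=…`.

t(5,5)=1.420 V=153.230

span = t_max - t_min = 2.89 - 0.76 = 2.130
L(5,5) = 176, L_eff = 176/255 = 0.690196
t(5,5) = 2.89 - 2.130·0.690196 = 1.420
Σt over all 6·11 pixels = 492423/4250 ≈ 115.8642353
V = pitch²·Σt = 1.15²·492423/4250 = 153.230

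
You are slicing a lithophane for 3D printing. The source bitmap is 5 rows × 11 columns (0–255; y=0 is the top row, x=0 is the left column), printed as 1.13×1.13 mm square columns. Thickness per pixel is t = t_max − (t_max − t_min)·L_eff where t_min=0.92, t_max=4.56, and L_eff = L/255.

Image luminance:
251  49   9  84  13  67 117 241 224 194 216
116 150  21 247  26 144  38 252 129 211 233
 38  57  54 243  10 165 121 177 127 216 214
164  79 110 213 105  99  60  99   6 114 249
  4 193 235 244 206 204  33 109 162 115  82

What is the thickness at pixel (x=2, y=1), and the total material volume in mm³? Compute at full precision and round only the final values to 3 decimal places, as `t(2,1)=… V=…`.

t(2,1)=4.260 V=186.478

span = t_max - t_min = 4.56 - 0.92 = 3.640
L(2,1) = 21, L_eff = 21/255 = 0.082353
t(2,1) = 4.56 - 3.640·0.082353 = 4.260
Σt over all 5·11 pixels = 931001/6375 ≈ 146.0393725
V = pitch²·Σt = 1.13²·931001/6375 = 186.478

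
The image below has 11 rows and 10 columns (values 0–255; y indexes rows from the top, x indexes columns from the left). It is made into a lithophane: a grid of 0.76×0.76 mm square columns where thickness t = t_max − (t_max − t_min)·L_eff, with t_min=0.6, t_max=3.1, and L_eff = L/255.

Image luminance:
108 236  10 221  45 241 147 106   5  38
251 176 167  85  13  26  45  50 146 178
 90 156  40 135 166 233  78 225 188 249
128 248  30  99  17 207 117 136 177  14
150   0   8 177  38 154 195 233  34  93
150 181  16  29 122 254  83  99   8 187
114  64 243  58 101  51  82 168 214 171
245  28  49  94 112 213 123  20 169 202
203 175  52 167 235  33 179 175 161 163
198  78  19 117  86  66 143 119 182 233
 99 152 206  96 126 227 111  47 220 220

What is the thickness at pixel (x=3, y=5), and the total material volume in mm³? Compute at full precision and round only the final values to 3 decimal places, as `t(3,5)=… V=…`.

span = t_max - t_min = 3.1 - 0.6 = 2.500
L(3,5) = 29, L_eff = 29/255 = 0.113725
t(3,5) = 3.1 - 2.500·0.113725 = 2.816
Σt over all 11·10 pixels = 20735/102 ≈ 203.2843137
V = pitch²·Σt = 0.76²·20735/102 = 117.417

t(3,5)=2.816 V=117.417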